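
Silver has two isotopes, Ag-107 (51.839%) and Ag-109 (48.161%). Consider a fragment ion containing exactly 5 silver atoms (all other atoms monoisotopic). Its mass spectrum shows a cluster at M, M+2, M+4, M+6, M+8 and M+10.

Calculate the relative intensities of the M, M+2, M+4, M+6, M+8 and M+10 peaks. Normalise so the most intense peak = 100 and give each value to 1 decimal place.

11.6 : 53.8 : 100.0 : 92.9 : 43.2 : 8.0

Each Ag atom is independently Ag-107 (p = 0.51839) or Ag-109 (q = 0.48161); the cluster is the binomial expansion (p + q)^5.
P(M) = 0.51839^5 = 0.037435
P(M+2) = 5 × 0.51839^4 × 0.48161^1 = 0.173897
P(M+4) = 10 × 0.51839^3 × 0.48161^2 = 0.323118
P(M+6) = 10 × 0.51839^2 × 0.48161^3 = 0.300192
P(M+8) = 5 × 0.51839^1 × 0.48161^4 = 0.139447
P(M+10) = 0.48161^5 = 0.025911
The M+4 peak is largest (0.323118); scaling to 100 gives 11.6 : 53.8 : 100.0 : 92.9 : 43.2 : 8.0.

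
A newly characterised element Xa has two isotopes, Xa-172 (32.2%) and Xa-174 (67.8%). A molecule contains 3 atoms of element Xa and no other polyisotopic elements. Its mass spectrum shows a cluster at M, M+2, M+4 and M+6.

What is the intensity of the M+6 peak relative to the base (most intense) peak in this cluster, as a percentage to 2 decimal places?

Binomial terms of (0.322 + 0.678)^3: M 0.0334, M+2 0.2109, M+4 0.4441, M+6 0.3117 → M+4 is the base peak.
P(M+4) = C(3,2) × 0.322^1 × 0.678^2 = 3 × 0.3220 × 0.459684 = 0.444055 (base)
P(M+6) = C(3,3) × 0.322^0 × 0.678^3 = 1 × 1.0000 × 0.31166575 = 0.311666
Relative intensity = 0.311666 / 0.444055 × 100 = 70.19

70.19%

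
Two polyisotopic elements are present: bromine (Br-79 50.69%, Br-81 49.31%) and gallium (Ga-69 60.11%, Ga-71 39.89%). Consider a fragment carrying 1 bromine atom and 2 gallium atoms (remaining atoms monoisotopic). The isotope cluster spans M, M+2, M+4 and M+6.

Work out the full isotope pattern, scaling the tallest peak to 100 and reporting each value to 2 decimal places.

Bromine pattern (n=1): 0.5069 : 0.4931
Gallium pattern (n=2): 0.36132121 : 0.47955758 : 0.15912121
Convolve the two distributions (both contribute in 2-u steps):
  M: 0.5069×0.36132121 = 0.183154
  M+2: 0.5069×0.47955758 + 0.4931×0.36132121 = 0.421255
  M+4: 0.5069×0.15912121 + 0.4931×0.47955758 = 0.317128
  M+6: 0.4931×0.15912121 = 0.078463
Scale to base peak (0.421255) = 100: 43.48 : 100.00 : 75.28 : 18.63

43.48 : 100.00 : 75.28 : 18.63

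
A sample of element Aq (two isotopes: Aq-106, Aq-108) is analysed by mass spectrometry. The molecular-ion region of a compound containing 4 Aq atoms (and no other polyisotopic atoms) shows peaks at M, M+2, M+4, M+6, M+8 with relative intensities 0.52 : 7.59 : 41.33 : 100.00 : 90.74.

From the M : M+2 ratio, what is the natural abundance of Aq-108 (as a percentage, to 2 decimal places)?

Let p = fractional abundance of Aq-106. I(M+2)/I(M) = [C(4,1)·p^3·(1−p)] / p^4 = 4·(1−p)/p = 7.59/0.52 = 14.5962
(1−p)/p = 14.5962/4 = 3.6490  ⇒  p = 1/(1 + 3.6490) = 0.2151
Aq-106: 21.51%, Aq-108: 78.49%.

78.49%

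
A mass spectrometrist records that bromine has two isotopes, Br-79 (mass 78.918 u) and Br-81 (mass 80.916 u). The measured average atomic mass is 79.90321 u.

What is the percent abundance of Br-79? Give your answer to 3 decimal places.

50.690%

Let x be the fractional abundance of Br-79; then Br-81 has abundance 1 − x.
78.918·x + 80.916·(1 − x) = 79.90321
(78.918 − 80.916)·x = 79.90321 − 80.916
x = -1.01279 / -1.998 = 0.50690 → 50.690% Br-79, 49.310% Br-81.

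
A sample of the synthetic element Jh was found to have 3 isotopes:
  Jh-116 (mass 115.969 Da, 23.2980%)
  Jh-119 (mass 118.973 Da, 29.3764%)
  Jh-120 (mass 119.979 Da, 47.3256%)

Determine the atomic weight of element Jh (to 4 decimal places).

118.7492 Da

Weight each isotope mass by its fractional abundance: 0.232980 × 115.969 + 0.293764 × 118.973 + 0.473256 × 119.979
= 27.01846 + 34.94998 + 56.78078 = 118.74922 Da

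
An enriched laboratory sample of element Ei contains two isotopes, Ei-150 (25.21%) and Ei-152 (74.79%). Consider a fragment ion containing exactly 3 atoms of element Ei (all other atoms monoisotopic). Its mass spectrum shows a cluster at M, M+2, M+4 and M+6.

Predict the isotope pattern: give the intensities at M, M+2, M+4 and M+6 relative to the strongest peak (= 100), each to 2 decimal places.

The 3 Ei atoms are independent, so intensities follow the terms of (0.2521 + 0.7479)^3.
P(M) = 0.2521^3 = 0.016022
P(M+2) = 3 × 0.2521^2 × 0.7479^1 = 0.142597
P(M+4) = 3 × 0.2521^1 × 0.7479^2 = 0.423040
P(M+6) = 0.7479^3 = 0.418341
The M+4 peak is largest (0.423040); scaling to 100 gives 3.79 : 33.71 : 100.00 : 98.89.

3.79 : 33.71 : 100.00 : 98.89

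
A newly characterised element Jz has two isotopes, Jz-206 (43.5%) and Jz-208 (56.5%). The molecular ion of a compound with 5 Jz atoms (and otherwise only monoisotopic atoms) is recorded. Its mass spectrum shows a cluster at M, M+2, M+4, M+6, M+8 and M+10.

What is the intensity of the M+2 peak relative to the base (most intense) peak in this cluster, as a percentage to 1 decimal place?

Binomial terms of (0.435 + 0.565)^5: M 0.0156, M+2 0.1012, M+4 0.2628, M+6 0.3413, M+8 0.2216, M+10 0.0576 → M+6 is the base peak.
P(M+6) = C(5,3) × 0.435^2 × 0.565^3 = 10 × 0.189225 × 0.18036212 = 0.341290 (base)
P(M+2) = C(5,1) × 0.435^4 × 0.565^1 = 5 × 0.0358061 × 0.5650 = 0.101152
Relative intensity = 0.101152 / 0.341290 × 100 = 29.6

29.6%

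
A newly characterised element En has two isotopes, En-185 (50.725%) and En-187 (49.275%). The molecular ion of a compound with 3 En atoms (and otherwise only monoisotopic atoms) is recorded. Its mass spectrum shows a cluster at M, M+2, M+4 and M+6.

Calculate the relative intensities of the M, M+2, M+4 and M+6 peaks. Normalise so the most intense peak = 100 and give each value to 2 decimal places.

34.31 : 100.00 : 97.14 : 31.45

The 3 En atoms are independent, so intensities follow the terms of (0.50725 + 0.49275)^3.
P(M) = 0.50725^3 = 0.130517
P(M+2) = 3 × 0.50725^2 × 0.49275^1 = 0.380358
P(M+4) = 3 × 0.50725^1 × 0.49275^2 = 0.369485
P(M+6) = 0.49275^3 = 0.119641
The M+2 peak is largest (0.380358); scaling to 100 gives 34.31 : 100.00 : 97.14 : 31.45.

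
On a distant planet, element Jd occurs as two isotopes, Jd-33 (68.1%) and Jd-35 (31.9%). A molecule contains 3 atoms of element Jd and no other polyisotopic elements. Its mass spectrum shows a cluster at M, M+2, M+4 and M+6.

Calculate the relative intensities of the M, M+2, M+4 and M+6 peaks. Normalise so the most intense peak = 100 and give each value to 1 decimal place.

The 3 Jd atoms are independent, so intensities follow the terms of (0.681 + 0.319)^3.
P(M) = 0.681^3 = 0.315821
P(M+2) = 3 × 0.681^2 × 0.319^1 = 0.443819
P(M+4) = 3 × 0.681^1 × 0.319^2 = 0.207898
P(M+6) = 0.319^3 = 0.032462
The M+2 peak is largest (0.443819); scaling to 100 gives 71.2 : 100.0 : 46.8 : 7.3.

71.2 : 100.0 : 46.8 : 7.3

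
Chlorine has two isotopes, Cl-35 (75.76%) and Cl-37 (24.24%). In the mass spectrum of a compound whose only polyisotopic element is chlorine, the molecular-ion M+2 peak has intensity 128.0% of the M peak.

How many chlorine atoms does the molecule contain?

With n Cl atoms, P(M+2)/P(M) = C(n,1)·p^(n−1)q / p^n = n·q/p = n · 0.2424/0.7576.
n = 1.280 × 0.7576/0.2424 = 4.00 ≈ 4

4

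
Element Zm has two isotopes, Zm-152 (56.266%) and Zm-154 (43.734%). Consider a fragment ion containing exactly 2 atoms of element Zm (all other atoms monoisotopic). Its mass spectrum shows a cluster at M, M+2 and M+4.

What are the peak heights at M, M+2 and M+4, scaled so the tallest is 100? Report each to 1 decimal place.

Each Zm atom is independently Zm-152 (p = 0.56266) or Zm-154 (q = 0.43734); the cluster is the binomial expansion (p + q)^2.
P(M) = 0.56266^2 = 0.316586
P(M+2) = 2 × 0.56266^1 × 0.43734^1 = 0.492147
P(M+4) = 0.43734^2 = 0.191266
The M+2 peak is largest (0.492147); scaling to 100 gives 64.3 : 100.0 : 38.9.

64.3 : 100.0 : 38.9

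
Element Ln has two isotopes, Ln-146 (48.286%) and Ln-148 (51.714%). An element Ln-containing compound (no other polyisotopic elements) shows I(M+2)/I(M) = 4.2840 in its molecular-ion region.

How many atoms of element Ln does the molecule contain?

With n Ln atoms, P(M+2)/P(M) = C(n,1)·p^(n−1)q / p^n = n·q/p = n · 0.51714/0.48286.
n = 4.2840 × 0.48286/0.51714 = 4.00 ≈ 4

4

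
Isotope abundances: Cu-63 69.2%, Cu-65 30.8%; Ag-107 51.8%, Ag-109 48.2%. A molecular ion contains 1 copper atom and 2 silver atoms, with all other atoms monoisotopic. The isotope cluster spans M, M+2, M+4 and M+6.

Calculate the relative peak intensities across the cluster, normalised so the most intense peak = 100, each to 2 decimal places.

43.36 : 100.00 : 73.46 : 16.71

Copper pattern (n=1): 0.6920 : 0.3080
Silver pattern (n=2): 0.268324 : 0.499352 : 0.232324
Convolve the two distributions (both contribute in 2-u steps):
  M: 0.6920×0.268324 = 0.185680
  M+2: 0.6920×0.499352 + 0.3080×0.268324 = 0.428195
  M+4: 0.6920×0.232324 + 0.3080×0.499352 = 0.314569
  M+6: 0.3080×0.232324 = 0.071556
Scale to base peak (0.428195) = 100: 43.36 : 100.00 : 73.46 : 16.71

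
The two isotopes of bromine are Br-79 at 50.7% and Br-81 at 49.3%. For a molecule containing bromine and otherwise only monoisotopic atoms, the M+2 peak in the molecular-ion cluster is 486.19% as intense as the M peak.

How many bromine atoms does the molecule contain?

5

For n independent Br atoms, I(M+2)/I(M) = n · (abundance Br-81) / (abundance Br-79) = n · 0.493/0.507.
n = 4.8619 × 0.507/0.493 = 5.00 ≈ 5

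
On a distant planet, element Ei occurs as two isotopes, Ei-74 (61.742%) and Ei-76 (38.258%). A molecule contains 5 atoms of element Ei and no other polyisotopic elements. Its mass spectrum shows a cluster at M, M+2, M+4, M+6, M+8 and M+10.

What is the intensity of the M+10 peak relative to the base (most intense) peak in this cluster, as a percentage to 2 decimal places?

(0.61742 + 0.38258)^5 gives M 0.0897, M+2 0.2780, M+4 0.3445, M+6 0.2135, M+8 0.0661, M+10 0.0082; the largest is M+4.
P(M+4) = C(5,2) × 0.61742^3 × 0.38258^2 = 10 × 0.23536511 × 0.14636746 = 0.344498 (base)
P(M+10) = C(5,5) × 0.61742^0 × 0.38258^5 = 1 × 1.0000 × 0.00819618 = 0.008196
Relative intensity = 0.008196 / 0.344498 × 100 = 2.38

2.38%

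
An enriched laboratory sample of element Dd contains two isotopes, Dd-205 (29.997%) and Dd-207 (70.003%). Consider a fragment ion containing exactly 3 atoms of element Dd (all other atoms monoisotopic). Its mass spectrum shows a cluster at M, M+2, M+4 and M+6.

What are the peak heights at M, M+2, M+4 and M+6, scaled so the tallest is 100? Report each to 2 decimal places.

Expanding (0.29997 + 0.70003)^3:
P(M) = 0.29997^3 = 0.026992
P(M+2) = 3 × 0.29997^2 × 0.70003^1 = 0.188970
P(M+4) = 3 × 0.29997^1 × 0.70003^2 = 0.440994
P(M+6) = 0.70003^3 = 0.343044
The M+4 peak is largest (0.440994); scaling to 100 gives 6.12 : 42.85 : 100.00 : 77.79.

6.12 : 42.85 : 100.00 : 77.79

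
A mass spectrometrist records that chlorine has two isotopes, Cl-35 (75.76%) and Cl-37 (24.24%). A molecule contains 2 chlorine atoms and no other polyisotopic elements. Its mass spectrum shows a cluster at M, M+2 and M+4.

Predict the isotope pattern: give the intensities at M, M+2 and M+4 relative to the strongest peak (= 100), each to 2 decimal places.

100.00 : 63.99 : 10.24

Each Cl atom is independently Cl-35 (p = 0.7576) or Cl-37 (q = 0.2424); the cluster is the binomial expansion (p + q)^2.
P(M) = 0.7576^2 = 0.573958
P(M+2) = 2 × 0.7576^1 × 0.2424^1 = 0.367284
P(M+4) = 0.2424^2 = 0.058758
The M peak is largest (0.573958); scaling to 100 gives 100.00 : 63.99 : 10.24.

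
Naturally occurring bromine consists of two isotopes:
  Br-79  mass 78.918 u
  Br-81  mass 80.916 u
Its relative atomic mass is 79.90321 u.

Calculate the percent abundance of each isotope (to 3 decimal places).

Br-79: 50.690%, Br-81: 49.310%

With x = fraction of Br-79 (so Br-81 is 1 − x):
78.918·x + 80.916·(1 − x) = 79.90321
(78.918 − 80.916)·x = 79.90321 − 80.916
x = -1.01279 / -1.998 = 0.50690 → 50.690% Br-79, 49.310% Br-81.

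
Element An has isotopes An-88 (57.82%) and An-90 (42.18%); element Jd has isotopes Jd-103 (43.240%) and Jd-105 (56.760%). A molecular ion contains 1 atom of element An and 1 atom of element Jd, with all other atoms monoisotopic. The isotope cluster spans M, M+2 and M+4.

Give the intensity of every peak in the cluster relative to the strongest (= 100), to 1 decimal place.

49.0 : 100.0 : 46.9

Element An pattern (n=1): 0.5782 : 0.4218
Element Jd pattern (n=1): 0.4324 : 0.5676
Convolve the two distributions (both contribute in 2-u steps):
  M: 0.5782×0.4324 = 0.250014
  M+2: 0.5782×0.5676 + 0.4218×0.4324 = 0.510573
  M+4: 0.4218×0.5676 = 0.239414
Scale to base peak (0.510573) = 100: 49.0 : 100.0 : 46.9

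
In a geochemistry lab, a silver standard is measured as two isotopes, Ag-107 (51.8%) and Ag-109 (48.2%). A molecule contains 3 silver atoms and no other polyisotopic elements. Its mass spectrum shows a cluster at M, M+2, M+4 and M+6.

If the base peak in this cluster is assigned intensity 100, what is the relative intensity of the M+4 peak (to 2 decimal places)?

93.05

Binomial terms of (0.518 + 0.482)^3: M 0.1390, M+2 0.3880, M+4 0.3610, M+6 0.1120 → M+2 is the base peak.
P(M+2) = C(3,1) × 0.518^2 × 0.482^1 = 3 × 0.268324 × 0.4820 = 0.387997 (base)
P(M+4) = C(3,2) × 0.518^1 × 0.482^2 = 3 × 0.5180 × 0.232324 = 0.361031
Relative intensity = 0.361031 / 0.387997 × 100 = 93.05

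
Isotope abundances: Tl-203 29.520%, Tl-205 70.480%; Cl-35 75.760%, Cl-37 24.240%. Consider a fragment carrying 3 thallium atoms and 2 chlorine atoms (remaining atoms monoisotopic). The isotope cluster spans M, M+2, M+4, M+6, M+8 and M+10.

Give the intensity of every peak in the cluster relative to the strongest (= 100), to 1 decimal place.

Thallium pattern (n=3): 0.02572463 : 0.18425524 : 0.43991564 : 0.35010449
Chlorine pattern (n=2): 0.57395776 : 0.36728448 : 0.05875776
Convolve the two distributions (both contribute in 2-u steps):
  M: 0.02572463×0.57395776 = 0.014765
  M+2: 0.02572463×0.36728448 + 0.18425524×0.57395776 = 0.115203
  M+4: 0.02572463×0.05875776 + 0.18425524×0.36728448 + 0.43991564×0.57395776 = 0.321679
  M+6: 0.18425524×0.05875776 + 0.43991564×0.36728448 + 0.35010449×0.57395776 = 0.373346
  M+8: 0.43991564×0.05875776 + 0.35010449×0.36728448 = 0.154436
  M+10: 0.35010449×0.05875776 = 0.020571
Scale to base peak (0.373346) = 100: 4.0 : 30.9 : 86.2 : 100.0 : 41.4 : 5.5

4.0 : 30.9 : 86.2 : 100.0 : 41.4 : 5.5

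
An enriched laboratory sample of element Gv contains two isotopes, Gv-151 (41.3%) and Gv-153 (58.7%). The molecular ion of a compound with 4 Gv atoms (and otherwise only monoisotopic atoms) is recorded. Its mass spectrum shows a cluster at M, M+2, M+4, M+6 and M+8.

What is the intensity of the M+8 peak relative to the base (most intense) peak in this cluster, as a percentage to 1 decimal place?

33.7%

Binomial terms of (0.413 + 0.587)^4: M 0.0291, M+2 0.1654, M+4 0.3526, M+6 0.3341, M+8 0.1187 → M+4 is the base peak.
P(M+4) = C(4,2) × 0.413^2 × 0.587^2 = 6 × 0.170569 × 0.344569 = 0.352637 (base)
P(M+8) = C(4,4) × 0.413^0 × 0.587^4 = 1 × 1.0000 × 0.1187278 = 0.118728
Relative intensity = 0.118728 / 0.352637 × 100 = 33.7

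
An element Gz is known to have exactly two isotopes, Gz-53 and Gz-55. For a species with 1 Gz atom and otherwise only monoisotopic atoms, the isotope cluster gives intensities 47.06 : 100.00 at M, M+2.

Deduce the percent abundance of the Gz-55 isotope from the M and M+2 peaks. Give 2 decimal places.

68.00%

Write p for the Gz-53 fraction. I(M+2)/I(M) = [C(1,1)·p^0·(1−p)] / p^1 = 1·(1−p)/p = 100.00/47.06 = 2.1249
(1−p)/p = 2.1249/1 = 2.1249  ⇒  p = 1/(1 + 2.1249) = 0.3200
Gz-53: 32.00%, Gz-55: 68.00%.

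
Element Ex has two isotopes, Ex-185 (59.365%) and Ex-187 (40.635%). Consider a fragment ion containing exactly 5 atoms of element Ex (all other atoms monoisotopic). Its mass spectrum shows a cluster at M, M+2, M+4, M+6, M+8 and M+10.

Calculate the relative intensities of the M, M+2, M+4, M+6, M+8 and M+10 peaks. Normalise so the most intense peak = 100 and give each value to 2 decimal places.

The 5 Ex atoms are independent, so intensities follow the terms of (0.59365 + 0.40635)^5.
P(M) = 0.59365^5 = 0.073731
P(M+2) = 5 × 0.59365^4 × 0.40635^1 = 0.252344
P(M+4) = 10 × 0.59365^3 × 0.40635^2 = 0.345455
P(M+6) = 10 × 0.59365^2 × 0.40635^3 = 0.236462
P(M+8) = 5 × 0.59365^1 × 0.40635^4 = 0.080929
P(M+10) = 0.40635^5 = 0.011079
The M+4 peak is largest (0.345455); scaling to 100 gives 21.34 : 73.05 : 100.00 : 68.45 : 23.43 : 3.21.

21.34 : 73.05 : 100.00 : 68.45 : 23.43 : 3.21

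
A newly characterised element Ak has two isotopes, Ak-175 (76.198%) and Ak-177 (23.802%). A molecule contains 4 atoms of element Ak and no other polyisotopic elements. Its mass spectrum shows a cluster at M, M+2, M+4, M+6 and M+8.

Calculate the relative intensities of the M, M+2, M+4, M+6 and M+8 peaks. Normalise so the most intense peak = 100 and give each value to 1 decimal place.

80.0 : 100.0 : 46.9 : 9.8 : 0.8

Each Ak atom is independently Ak-175 (p = 0.76198) or Ak-177 (q = 0.23802); the cluster is the binomial expansion (p + q)^4.
P(M) = 0.76198^4 = 0.337112
P(M+2) = 4 × 0.76198^3 × 0.23802^1 = 0.421215
P(M+4) = 6 × 0.76198^2 × 0.23802^2 = 0.197363
P(M+6) = 4 × 0.76198^1 × 0.23802^3 = 0.041100
P(M+8) = 0.23802^4 = 0.003210
The M+2 peak is largest (0.421215); scaling to 100 gives 80.0 : 100.0 : 46.9 : 9.8 : 0.8.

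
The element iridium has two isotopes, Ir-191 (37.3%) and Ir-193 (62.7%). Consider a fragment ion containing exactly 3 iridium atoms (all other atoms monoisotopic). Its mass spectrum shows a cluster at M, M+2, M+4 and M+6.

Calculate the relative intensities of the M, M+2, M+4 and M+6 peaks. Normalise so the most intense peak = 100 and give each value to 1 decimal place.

Each Ir atom is independently Ir-191 (p = 0.373) or Ir-193 (q = 0.627); the cluster is the binomial expansion (p + q)^3.
P(M) = 0.373^3 = 0.051895
P(M+2) = 3 × 0.373^2 × 0.627^1 = 0.261702
P(M+4) = 3 × 0.373^1 × 0.627^2 = 0.439911
P(M+6) = 0.627^3 = 0.246492
The M+4 peak is largest (0.439911); scaling to 100 gives 11.8 : 59.5 : 100.0 : 56.0.

11.8 : 59.5 : 100.0 : 56.0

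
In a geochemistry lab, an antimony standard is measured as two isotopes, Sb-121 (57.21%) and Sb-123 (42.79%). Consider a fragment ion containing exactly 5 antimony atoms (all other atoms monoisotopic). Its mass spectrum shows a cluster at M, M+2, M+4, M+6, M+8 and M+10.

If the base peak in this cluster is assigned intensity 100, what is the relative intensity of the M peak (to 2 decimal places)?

Term probabilities: M 0.0613, M+2 0.2292, M+4 0.3428, M+6 0.2564, M+8 0.0959, M+10 0.0143. Base peak = M+4.
P(M+4) = C(5,2) × 0.5721^3 × 0.4279^2 = 10 × 0.18724742 × 0.18309841 = 0.342847 (base)
P(M) = C(5,0) × 0.5721^5 × 0.4279^0 = 1 × 0.06128578 × 1.0000 = 0.061286
Relative intensity = 0.061286 / 0.342847 × 100 = 17.88

17.88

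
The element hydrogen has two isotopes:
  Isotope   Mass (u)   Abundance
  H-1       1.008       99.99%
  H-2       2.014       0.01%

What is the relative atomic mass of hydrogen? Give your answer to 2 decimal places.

Average mass = Σ (abundance × isotope mass) = 0.9999 × 1.008 + 0.0001 × 2.014
= 1.0079 + 0.0002 = 1.0081 u

1.01 u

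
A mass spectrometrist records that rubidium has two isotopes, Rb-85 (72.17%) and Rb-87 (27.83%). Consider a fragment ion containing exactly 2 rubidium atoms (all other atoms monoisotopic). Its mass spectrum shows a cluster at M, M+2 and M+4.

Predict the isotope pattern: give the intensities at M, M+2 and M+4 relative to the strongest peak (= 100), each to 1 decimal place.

Expanding (0.7217 + 0.2783)^2:
P(M) = 0.7217^2 = 0.520851
P(M+2) = 2 × 0.7217^1 × 0.2783^1 = 0.401698
P(M+4) = 0.2783^2 = 0.077451
The M peak is largest (0.520851); scaling to 100 gives 100.0 : 77.1 : 14.9.

100.0 : 77.1 : 14.9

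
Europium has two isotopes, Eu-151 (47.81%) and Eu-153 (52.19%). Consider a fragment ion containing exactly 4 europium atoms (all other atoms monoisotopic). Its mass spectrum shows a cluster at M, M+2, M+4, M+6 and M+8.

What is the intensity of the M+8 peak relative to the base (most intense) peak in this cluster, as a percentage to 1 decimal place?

19.9%

Term probabilities: M 0.0522, M+2 0.2281, M+4 0.3736, M+6 0.2719, M+8 0.0742. Base peak = M+4.
P(M+4) = C(4,2) × 0.4781^2 × 0.5219^2 = 6 × 0.22857961 × 0.27237961 = 0.373563 (base)
P(M+8) = C(4,4) × 0.4781^0 × 0.5219^4 = 1 × 1.0000 × 0.07419065 = 0.074191
Relative intensity = 0.074191 / 0.373563 × 100 = 19.9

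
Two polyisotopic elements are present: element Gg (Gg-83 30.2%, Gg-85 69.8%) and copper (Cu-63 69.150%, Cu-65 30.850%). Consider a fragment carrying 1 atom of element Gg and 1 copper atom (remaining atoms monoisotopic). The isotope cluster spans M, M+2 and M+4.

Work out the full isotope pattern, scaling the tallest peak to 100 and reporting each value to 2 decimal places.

Element Gg pattern (n=1): 0.3020 : 0.6980
Copper pattern (n=1): 0.6915 : 0.3085
Convolve the two distributions (both contribute in 2-u steps):
  M: 0.3020×0.6915 = 0.208833
  M+2: 0.3020×0.3085 + 0.6980×0.6915 = 0.575834
  M+4: 0.6980×0.3085 = 0.215333
Scale to base peak (0.575834) = 100: 36.27 : 100.00 : 37.39

36.27 : 100.00 : 37.39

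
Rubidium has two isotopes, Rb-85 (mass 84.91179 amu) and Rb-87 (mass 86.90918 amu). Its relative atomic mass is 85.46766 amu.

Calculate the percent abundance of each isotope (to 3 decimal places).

With x = fraction of Rb-85 (so Rb-87 is 1 − x):
84.91179·x + 86.90918·(1 − x) = 85.46766
(84.91179 − 86.90918)·x = 85.46766 − 86.90918
x = -1.44152 / -1.99739 = 0.72170 → 72.170% Rb-85, 27.830% Rb-87.

Rb-85: 72.170%, Rb-87: 27.830%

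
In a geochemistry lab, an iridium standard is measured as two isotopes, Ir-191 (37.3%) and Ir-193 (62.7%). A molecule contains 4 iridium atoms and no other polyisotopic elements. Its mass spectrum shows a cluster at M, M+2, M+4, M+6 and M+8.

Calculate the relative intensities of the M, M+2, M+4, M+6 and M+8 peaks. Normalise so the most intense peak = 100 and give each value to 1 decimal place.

Expanding (0.373 + 0.627)^4:
P(M) = 0.373^4 = 0.019357
P(M+2) = 4 × 0.373^3 × 0.627^1 = 0.130153
P(M+4) = 6 × 0.373^2 × 0.627^2 = 0.328174
P(M+6) = 4 × 0.373^1 × 0.627^3 = 0.367766
P(M+8) = 0.627^4 = 0.154550
The M+6 peak is largest (0.367766); scaling to 100 gives 5.3 : 35.4 : 89.2 : 100.0 : 42.0.

5.3 : 35.4 : 89.2 : 100.0 : 42.0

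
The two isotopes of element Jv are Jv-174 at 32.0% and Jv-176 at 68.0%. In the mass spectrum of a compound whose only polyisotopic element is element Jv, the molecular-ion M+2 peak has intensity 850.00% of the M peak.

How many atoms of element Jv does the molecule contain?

4

The M+2/M ratio from n Jv atoms is n · q/p = n · 0.680/0.320.
n = 8.5000 × 0.320/0.680 = 4.00 ≈ 4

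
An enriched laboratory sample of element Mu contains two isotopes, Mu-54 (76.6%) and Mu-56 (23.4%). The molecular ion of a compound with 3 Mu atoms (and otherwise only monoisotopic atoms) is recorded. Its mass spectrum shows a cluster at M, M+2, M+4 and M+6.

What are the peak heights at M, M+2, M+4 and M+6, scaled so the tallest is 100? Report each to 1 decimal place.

100.0 : 91.6 : 28.0 : 2.9

Expanding (0.766 + 0.234)^3:
P(M) = 0.766^3 = 0.449455
P(M+2) = 3 × 0.766^2 × 0.234^1 = 0.411903
P(M+4) = 3 × 0.766^1 × 0.234^2 = 0.125829
P(M+6) = 0.234^3 = 0.012813
The M peak is largest (0.449455); scaling to 100 gives 100.0 : 91.6 : 28.0 : 2.9.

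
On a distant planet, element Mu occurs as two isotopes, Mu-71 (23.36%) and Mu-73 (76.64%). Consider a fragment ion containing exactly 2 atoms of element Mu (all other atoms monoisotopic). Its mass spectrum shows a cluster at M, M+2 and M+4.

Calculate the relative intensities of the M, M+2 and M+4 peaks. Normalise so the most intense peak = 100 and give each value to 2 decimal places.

The 2 Mu atoms are independent, so intensities follow the terms of (0.2336 + 0.7664)^2.
P(M) = 0.2336^2 = 0.054569
P(M+2) = 2 × 0.2336^1 × 0.7664^1 = 0.358062
P(M+4) = 0.7664^2 = 0.587369
The M+4 peak is largest (0.587369); scaling to 100 gives 9.29 : 60.96 : 100.00.

9.29 : 60.96 : 100.00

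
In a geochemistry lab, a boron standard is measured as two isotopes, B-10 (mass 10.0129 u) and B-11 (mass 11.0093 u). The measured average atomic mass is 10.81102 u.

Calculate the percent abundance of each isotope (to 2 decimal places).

Writing the weighted mean with unknown fraction x of B-10:
10.0129·x + 11.0093·(1 − x) = 10.81102
(10.0129 − 11.0093)·x = 10.81102 − 11.0093
x = -0.19828 / -0.9964 = 0.19900 → 19.90% B-10, 80.10% B-11.

B-10: 19.90%, B-11: 80.10%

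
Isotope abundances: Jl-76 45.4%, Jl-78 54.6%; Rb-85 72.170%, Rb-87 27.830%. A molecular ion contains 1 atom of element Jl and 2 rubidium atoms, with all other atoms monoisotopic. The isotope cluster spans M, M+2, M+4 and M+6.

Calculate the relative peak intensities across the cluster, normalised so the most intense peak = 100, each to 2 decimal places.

Element Jl pattern (n=1): 0.4540 : 0.5460
Rubidium pattern (n=2): 0.52085089 : 0.40169822 : 0.07745089
Convolve the two distributions (both contribute in 2-u steps):
  M: 0.4540×0.52085089 = 0.236466
  M+2: 0.4540×0.40169822 + 0.5460×0.52085089 = 0.466756
  M+4: 0.4540×0.07745089 + 0.5460×0.40169822 = 0.254490
  M+6: 0.5460×0.07745089 = 0.042288
Scale to base peak (0.466756) = 100: 50.66 : 100.00 : 54.52 : 9.06

50.66 : 100.00 : 54.52 : 9.06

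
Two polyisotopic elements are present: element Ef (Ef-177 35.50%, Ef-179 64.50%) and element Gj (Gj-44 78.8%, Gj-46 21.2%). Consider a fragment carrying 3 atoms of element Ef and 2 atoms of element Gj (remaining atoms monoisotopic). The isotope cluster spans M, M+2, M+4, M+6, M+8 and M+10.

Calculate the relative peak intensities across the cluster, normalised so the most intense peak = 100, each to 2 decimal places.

Element Ef pattern (n=3): 0.04473887 : 0.24385838 : 0.44306662 : 0.26833613
Element Gj pattern (n=2): 0.620944 : 0.334112 : 0.044944
Convolve the two distributions (both contribute in 2-u steps):
  M: 0.04473887×0.620944 = 0.027780
  M+2: 0.04473887×0.334112 + 0.24385838×0.620944 = 0.166370
  M+4: 0.04473887×0.044944 + 0.24385838×0.334112 + 0.44306662×0.620944 = 0.358606
  M+6: 0.24385838×0.044944 + 0.44306662×0.334112 + 0.26833613×0.620944 = 0.325616
  M+8: 0.44306662×0.044944 + 0.26833613×0.334112 = 0.109568
  M+10: 0.26833613×0.044944 = 0.012060
Scale to base peak (0.358606) = 100: 7.75 : 46.39 : 100.00 : 90.80 : 30.55 : 3.36

7.75 : 46.39 : 100.00 : 90.80 : 30.55 : 3.36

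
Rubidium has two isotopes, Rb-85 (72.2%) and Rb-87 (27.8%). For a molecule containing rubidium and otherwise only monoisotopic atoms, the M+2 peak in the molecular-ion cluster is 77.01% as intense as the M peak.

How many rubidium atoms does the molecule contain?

For n independent Rb atoms, I(M+2)/I(M) = n · (abundance Rb-87) / (abundance Rb-85) = n · 0.278/0.722.
n = 0.7701 × 0.722/0.278 = 2.00 ≈ 2

2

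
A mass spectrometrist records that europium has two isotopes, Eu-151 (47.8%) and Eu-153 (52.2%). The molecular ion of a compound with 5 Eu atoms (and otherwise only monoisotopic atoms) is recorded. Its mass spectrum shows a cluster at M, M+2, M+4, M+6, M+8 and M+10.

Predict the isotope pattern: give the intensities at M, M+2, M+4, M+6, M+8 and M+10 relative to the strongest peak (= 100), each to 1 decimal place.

7.7 : 41.9 : 91.6 : 100.0 : 54.6 : 11.9

The 5 Eu atoms are independent, so intensities follow the terms of (0.478 + 0.522)^5.
P(M) = 0.478^5 = 0.024954
P(M+2) = 5 × 0.478^4 × 0.522^1 = 0.136255
P(M+4) = 10 × 0.478^3 × 0.522^2 = 0.297594
P(M+6) = 10 × 0.478^2 × 0.522^3 = 0.324988
P(M+8) = 5 × 0.478^1 × 0.522^4 = 0.177452
P(M+10) = 0.522^5 = 0.038757
The M+6 peak is largest (0.324988); scaling to 100 gives 7.7 : 41.9 : 91.6 : 100.0 : 54.6 : 11.9.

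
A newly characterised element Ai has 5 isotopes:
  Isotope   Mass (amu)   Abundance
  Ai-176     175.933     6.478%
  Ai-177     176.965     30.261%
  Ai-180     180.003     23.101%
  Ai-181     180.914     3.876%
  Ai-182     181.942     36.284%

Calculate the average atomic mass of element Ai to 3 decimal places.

The abundance-weighted mean is 0.06478 × 175.933 + 0.30261 × 176.965 + 0.23101 × 180.003 + 0.03876 × 180.914 + 0.36284 × 181.942
= 11.3969 + 53.5514 + 41.5825 + 7.0122 + 66.0158 = 179.5588 amu

179.559 amu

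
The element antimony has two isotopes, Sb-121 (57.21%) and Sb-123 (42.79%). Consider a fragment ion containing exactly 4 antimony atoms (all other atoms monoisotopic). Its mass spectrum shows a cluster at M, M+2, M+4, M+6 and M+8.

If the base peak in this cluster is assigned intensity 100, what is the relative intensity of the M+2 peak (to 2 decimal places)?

89.13

Binomial terms of (0.5721 + 0.4279)^4: M 0.1071, M+2 0.3205, M+4 0.3596, M+6 0.1793, M+8 0.0335 → M+4 is the base peak.
P(M+4) = C(4,2) × 0.5721^2 × 0.4279^2 = 6 × 0.32729841 × 0.18309841 = 0.359567 (base)
P(M+2) = C(4,1) × 0.5721^3 × 0.4279^1 = 4 × 0.18724742 × 0.4279 = 0.320493
Relative intensity = 0.320493 / 0.359567 × 100 = 89.13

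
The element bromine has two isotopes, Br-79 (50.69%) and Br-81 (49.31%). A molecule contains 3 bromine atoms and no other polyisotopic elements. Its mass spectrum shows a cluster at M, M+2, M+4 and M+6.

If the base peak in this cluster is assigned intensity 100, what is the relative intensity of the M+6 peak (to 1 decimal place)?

Binomial terms of (0.5069 + 0.4931)^3: M 0.1302, M+2 0.3801, M+4 0.3698, M+6 0.1199 → M+2 is the base peak.
P(M+2) = C(3,1) × 0.5069^2 × 0.4931^1 = 3 × 0.25694761 × 0.4931 = 0.380103 (base)
P(M+6) = C(3,3) × 0.5069^0 × 0.4931^3 = 1 × 1.0000 × 0.11989609 = 0.119896
Relative intensity = 0.119896 / 0.380103 × 100 = 31.5

31.5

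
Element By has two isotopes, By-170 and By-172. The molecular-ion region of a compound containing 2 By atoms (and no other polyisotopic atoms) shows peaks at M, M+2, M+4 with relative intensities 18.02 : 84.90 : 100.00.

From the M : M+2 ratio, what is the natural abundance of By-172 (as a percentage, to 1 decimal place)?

70.2%

If p is the fraction of By that is By-170, then I(M+2)/I(M) = [C(2,1)·p^1·(1−p)] / p^2 = 2·(1−p)/p = 84.90/18.02 = 4.7114
(1−p)/p = 4.7114/2 = 2.3557  ⇒  p = 1/(1 + 2.3557) = 0.2980
By-170: 29.8%, By-172: 70.2%.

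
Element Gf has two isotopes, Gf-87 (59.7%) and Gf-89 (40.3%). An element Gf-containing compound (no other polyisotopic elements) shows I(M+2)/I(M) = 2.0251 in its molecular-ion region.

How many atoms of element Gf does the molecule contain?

3

The M+2/M ratio from n Gf atoms is n · q/p = n · 0.403/0.597.
n = 2.0251 × 0.597/0.403 = 3.00 ≈ 3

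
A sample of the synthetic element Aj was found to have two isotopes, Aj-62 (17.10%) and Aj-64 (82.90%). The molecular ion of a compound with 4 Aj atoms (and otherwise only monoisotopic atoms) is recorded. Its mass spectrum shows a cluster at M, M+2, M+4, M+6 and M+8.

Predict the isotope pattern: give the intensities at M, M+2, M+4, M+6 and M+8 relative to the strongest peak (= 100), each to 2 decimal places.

0.18 : 3.51 : 25.53 : 82.51 : 100.00

Expanding (0.1710 + 0.8290)^4:
P(M) = 0.1710^4 = 0.000855
P(M+2) = 4 × 0.1710^3 × 0.8290^1 = 0.016581
P(M+4) = 6 × 0.1710^2 × 0.8290^2 = 0.120574
P(M+6) = 4 × 0.1710^1 × 0.8290^3 = 0.389690
P(M+8) = 0.8290^4 = 0.472300
The M+8 peak is largest (0.472300); scaling to 100 gives 0.18 : 3.51 : 25.53 : 82.51 : 100.00.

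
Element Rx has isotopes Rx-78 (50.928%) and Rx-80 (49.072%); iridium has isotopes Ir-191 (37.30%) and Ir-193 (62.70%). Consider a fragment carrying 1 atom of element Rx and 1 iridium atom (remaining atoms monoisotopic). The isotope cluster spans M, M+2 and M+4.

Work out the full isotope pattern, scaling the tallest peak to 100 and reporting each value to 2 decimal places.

Element Rx pattern (n=1): 0.50928 : 0.49072
Iridium pattern (n=1): 0.3730 : 0.6270
Convolve the two distributions (both contribute in 2-u steps):
  M: 0.50928×0.3730 = 0.189961
  M+2: 0.50928×0.6270 + 0.49072×0.3730 = 0.502357
  M+4: 0.49072×0.6270 = 0.307681
Scale to base peak (0.502357) = 100: 37.81 : 100.00 : 61.25

37.81 : 100.00 : 61.25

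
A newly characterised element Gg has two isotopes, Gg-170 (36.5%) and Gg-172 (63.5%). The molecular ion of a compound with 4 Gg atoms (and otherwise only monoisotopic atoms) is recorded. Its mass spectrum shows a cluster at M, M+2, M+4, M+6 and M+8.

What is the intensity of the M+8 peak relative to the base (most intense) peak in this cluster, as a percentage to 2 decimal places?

43.49%

Term probabilities: M 0.0177, M+2 0.1235, M+4 0.3223, M+6 0.3738, M+8 0.1626. Base peak = M+6.
P(M+6) = C(4,3) × 0.365^1 × 0.635^3 = 4 × 0.3650 × 0.25604788 = 0.373830 (base)
P(M+8) = C(4,4) × 0.365^0 × 0.635^4 = 1 × 1.0000 × 0.1625904 = 0.162590
Relative intensity = 0.162590 / 0.373830 × 100 = 43.49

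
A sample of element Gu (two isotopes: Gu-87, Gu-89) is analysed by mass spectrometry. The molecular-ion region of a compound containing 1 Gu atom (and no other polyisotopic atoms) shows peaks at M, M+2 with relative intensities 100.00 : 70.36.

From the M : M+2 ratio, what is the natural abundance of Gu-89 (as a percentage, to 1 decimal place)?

Write p for the Gu-87 fraction. I(M+2)/I(M) = [C(1,1)·p^0·(1−p)] / p^1 = 1·(1−p)/p = 70.36/100.00 = 0.7036
(1−p)/p = 0.7036/1 = 0.7036  ⇒  p = 1/(1 + 0.7036) = 0.5870
Gu-87: 58.7%, Gu-89: 41.3%.

41.3%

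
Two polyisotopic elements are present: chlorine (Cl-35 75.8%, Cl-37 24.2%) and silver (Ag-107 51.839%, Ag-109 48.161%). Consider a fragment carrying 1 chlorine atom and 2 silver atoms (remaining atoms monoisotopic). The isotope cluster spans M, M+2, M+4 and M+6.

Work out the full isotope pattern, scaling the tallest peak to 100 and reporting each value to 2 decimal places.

Chlorine pattern (n=1): 0.7580 : 0.2420
Silver pattern (n=2): 0.26872819 : 0.49932362 : 0.23194819
Convolve the two distributions (both contribute in 2-u steps):
  M: 0.7580×0.26872819 = 0.203696
  M+2: 0.7580×0.49932362 + 0.2420×0.26872819 = 0.443520
  M+4: 0.7580×0.23194819 + 0.2420×0.49932362 = 0.296653
  M+6: 0.2420×0.23194819 = 0.056131
Scale to base peak (0.443520) = 100: 45.93 : 100.00 : 66.89 : 12.66

45.93 : 100.00 : 66.89 : 12.66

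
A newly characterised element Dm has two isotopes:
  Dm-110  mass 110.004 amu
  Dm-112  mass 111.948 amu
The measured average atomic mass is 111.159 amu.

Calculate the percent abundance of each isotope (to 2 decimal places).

With x = fraction of Dm-110 (so Dm-112 is 1 − x):
110.004·x + 111.948·(1 − x) = 111.159
(110.004 − 111.948)·x = 111.159 − 111.948
x = -0.789 / -1.944 = 0.40586 → 40.59% Dm-110, 59.41% Dm-112.

Dm-110: 40.59%, Dm-112: 59.41%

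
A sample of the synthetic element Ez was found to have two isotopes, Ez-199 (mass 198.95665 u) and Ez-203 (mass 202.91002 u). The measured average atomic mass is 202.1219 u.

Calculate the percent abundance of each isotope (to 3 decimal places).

Ez-199: 19.935%, Ez-203: 80.065%

Writing the weighted mean with unknown fraction x of Ez-199:
198.95665·x + 202.91002·(1 − x) = 202.1219
(198.95665 − 202.91002)·x = 202.1219 − 202.91002
x = -0.78812 / -3.95337 = 0.19935 → 19.935% Ez-199, 80.065% Ez-203.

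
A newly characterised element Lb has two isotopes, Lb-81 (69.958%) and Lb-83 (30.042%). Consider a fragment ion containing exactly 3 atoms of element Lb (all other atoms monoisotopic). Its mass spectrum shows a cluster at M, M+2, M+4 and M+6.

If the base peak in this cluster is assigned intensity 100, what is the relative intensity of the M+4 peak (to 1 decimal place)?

42.9

Term probabilities: M 0.3424, M+2 0.4411, M+4 0.1894, M+6 0.0271. Base peak = M+2.
P(M+2) = C(3,1) × 0.69958^2 × 0.30042^1 = 3 × 0.48941218 × 0.30042 = 0.441088 (base)
P(M+4) = C(3,2) × 0.69958^1 × 0.30042^2 = 3 × 0.69958 × 0.09025218 = 0.189416
Relative intensity = 0.189416 / 0.441088 × 100 = 42.9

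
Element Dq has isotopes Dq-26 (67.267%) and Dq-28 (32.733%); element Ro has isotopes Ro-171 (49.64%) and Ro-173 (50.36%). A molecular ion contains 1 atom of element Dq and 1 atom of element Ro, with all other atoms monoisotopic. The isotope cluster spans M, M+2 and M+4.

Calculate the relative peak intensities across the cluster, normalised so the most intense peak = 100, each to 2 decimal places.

Element Dq pattern (n=1): 0.67267 : 0.32733
Element Ro pattern (n=1): 0.4964 : 0.5036
Convolve the two distributions (both contribute in 2-u steps):
  M: 0.67267×0.4964 = 0.333913
  M+2: 0.67267×0.5036 + 0.32733×0.4964 = 0.501243
  M+4: 0.32733×0.5036 = 0.164843
Scale to base peak (0.501243) = 100: 66.62 : 100.00 : 32.89

66.62 : 100.00 : 32.89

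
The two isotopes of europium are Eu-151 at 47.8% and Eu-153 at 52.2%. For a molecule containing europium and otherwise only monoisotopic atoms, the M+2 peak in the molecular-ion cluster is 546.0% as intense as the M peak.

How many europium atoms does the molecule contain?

5

With n Eu atoms, P(M+2)/P(M) = C(n,1)·p^(n−1)q / p^n = n·q/p = n · 0.522/0.478.
n = 5.460 × 0.478/0.522 = 5.00 ≈ 5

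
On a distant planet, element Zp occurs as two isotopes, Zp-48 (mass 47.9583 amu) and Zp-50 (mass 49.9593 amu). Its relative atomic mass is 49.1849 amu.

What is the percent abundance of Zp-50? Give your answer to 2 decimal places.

With x = fraction of Zp-48 (so Zp-50 is 1 − x):
47.9583·x + 49.9593·(1 − x) = 49.1849
(47.9583 − 49.9593)·x = 49.1849 − 49.9593
x = -0.7744 / -2.0010 = 0.38701 → 38.70% Zp-48, 61.30% Zp-50.

61.30%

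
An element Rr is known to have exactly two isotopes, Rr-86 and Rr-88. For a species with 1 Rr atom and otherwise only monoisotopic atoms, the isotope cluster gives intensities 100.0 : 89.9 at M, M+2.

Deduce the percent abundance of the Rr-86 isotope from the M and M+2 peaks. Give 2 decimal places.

Let p = fractional abundance of Rr-86. I(M+2)/I(M) = [C(1,1)·p^0·(1−p)] / p^1 = 1·(1−p)/p = 89.9/100.0 = 0.8990
(1−p)/p = 0.8990/1 = 0.8990  ⇒  p = 1/(1 + 0.8990) = 0.5266
Rr-86: 52.66%, Rr-88: 47.34%.

52.66%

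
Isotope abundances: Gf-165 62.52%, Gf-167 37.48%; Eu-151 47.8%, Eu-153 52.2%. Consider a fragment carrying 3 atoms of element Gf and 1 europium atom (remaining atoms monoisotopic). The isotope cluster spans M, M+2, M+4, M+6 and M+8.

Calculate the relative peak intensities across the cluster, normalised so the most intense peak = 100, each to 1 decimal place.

Element Gf pattern (n=3): 0.24437508 : 0.43949989 : 0.26347499 : 0.05265004
Europium pattern (n=1): 0.4780 : 0.5220
Convolve the two distributions (both contribute in 2-u steps):
  M: 0.24437508×0.4780 = 0.116811
  M+2: 0.24437508×0.5220 + 0.43949989×0.4780 = 0.337645
  M+4: 0.43949989×0.5220 + 0.26347499×0.4780 = 0.355360
  M+6: 0.26347499×0.5220 + 0.05265004×0.4780 = 0.162701
  M+8: 0.05265004×0.5220 = 0.027483
Scale to base peak (0.355360) = 100: 32.9 : 95.0 : 100.0 : 45.8 : 7.7

32.9 : 95.0 : 100.0 : 45.8 : 7.7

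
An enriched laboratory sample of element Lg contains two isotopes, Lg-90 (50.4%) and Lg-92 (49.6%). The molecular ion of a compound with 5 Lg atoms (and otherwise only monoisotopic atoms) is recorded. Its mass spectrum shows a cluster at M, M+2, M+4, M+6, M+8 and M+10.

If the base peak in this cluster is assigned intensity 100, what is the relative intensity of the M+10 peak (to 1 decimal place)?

9.5

Binomial terms of (0.504 + 0.496)^5: M 0.0325, M+2 0.1600, M+4 0.3150, M+6 0.3100, M+8 0.1525, M+10 0.0300 → M+4 is the base peak.
P(M+4) = C(5,2) × 0.504^3 × 0.496^2 = 10 × 0.12802406 × 0.246016 = 0.314960 (base)
P(M+10) = C(5,5) × 0.504^0 × 0.496^5 = 1 × 1.0000 × 0.03001984 = 0.030020
Relative intensity = 0.030020 / 0.314960 × 100 = 9.5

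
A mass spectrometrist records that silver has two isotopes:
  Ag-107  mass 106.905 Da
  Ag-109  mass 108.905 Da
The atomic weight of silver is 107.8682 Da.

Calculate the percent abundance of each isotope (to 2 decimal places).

Writing the weighted mean with unknown fraction x of Ag-107:
106.905·x + 108.905·(1 − x) = 107.8682
(106.905 − 108.905)·x = 107.8682 − 108.905
x = -1.0368 / -2.000 = 0.51840 → 51.84% Ag-107, 48.16% Ag-109.

Ag-107: 51.84%, Ag-109: 48.16%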